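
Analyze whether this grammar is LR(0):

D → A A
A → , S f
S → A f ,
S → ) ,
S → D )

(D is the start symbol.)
A grammar is LR(0) if no state in the canonical LR(0) collection has:
  - both a shift item (dot before a terminal) and a complete item (shift-reduce conflict), or
  - two or more complete items (reduce-reduce conflict; the accept item [D' → D .] counts as a complete item here).

Augment with D' → D and build the canonical LR(0) collection (I0 = CLOSURE({[D' → . D]}), then GOTO on every symbol after a dot until no new states appear). It has 14 states:
  I0: { [A → . , S f], [D → . A A], [D' → . D] }  — shift
  I1: { [A → , . S f], [A → . , S f], [D → . A A], [S → . ) ,], [S → . A f ,], [S → . D )] }  — shift
  I2: { [A → . , S f], [D → A . A] }  — shift
  I3: { [D' → D .] }  — accept
  I4: { [D → A A .] }  — reduce
  I5: { [S → ) . ,] }  — shift
  I6: { [A → . , S f], [D → A . A], [S → A . f ,] }  — shift
  I7: { [S → D . )] }  — shift
  I8: { [A → , S . f] }  — shift
  I9: { [A → , S f .] }  — reduce
  I10: { [S → D ) .] }  — reduce
  I11: { [S → A f . ,] }  — shift
  I12: { [S → A f , .] }  — reduce
  I13: { [S → ) , .] }  — reduce

Every state is either a pure shift/goto state or contains exactly one complete item and nothing to shift — no conflicts. The grammar is LR(0).

Answer: Yes, the grammar is LR(0)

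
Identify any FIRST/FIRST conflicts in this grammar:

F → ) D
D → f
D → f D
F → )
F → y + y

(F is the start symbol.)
Yes. F → ')' D / F → ')' on { ')' }; D → f / D → f D on { 'f' }

A FIRST/FIRST conflict occurs when two productions N → α and N → β for the same non-terminal have FIRST(α) ∩ FIRST(β) ≠ ∅ (with ε ∈ FIRST of a nullable right-hand side, so two nullable alternatives also conflict).

Productions for F:
  F → ) D: FIRST = { ')' }
  F → ): FIRST = { ')' }
  F → y + y: FIRST = { 'y' }
Productions for D:
  D → f: FIRST = { 'f' }
  D → f D: FIRST = { 'f' }

Conflict for F: F → ) D and F → )
  Overlap: { ')' }
Conflict for D: D → f and D → f D
  Overlap: { 'f' }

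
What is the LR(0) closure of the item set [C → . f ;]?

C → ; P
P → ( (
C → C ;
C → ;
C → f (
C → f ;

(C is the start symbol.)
Start with: [C → . f ;]
The dot precedes the terminal f, so nothing is added.

CLOSURE = { [C → . f ;] }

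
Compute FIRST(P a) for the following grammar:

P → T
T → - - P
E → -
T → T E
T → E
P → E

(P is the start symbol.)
{ '-' }

FIRST sets of the non-terminals involved (from the grammar, by fixed-point iteration):
  FIRST(P) = { '-' }

To compute FIRST(P a), process the symbols left to right:
Symbol P is a non-terminal. Add FIRST(P) \ {ε} = { '-' }
P is not nullable (ε ∉ FIRST(P)), so stop here.
FIRST(P a) = { '-' }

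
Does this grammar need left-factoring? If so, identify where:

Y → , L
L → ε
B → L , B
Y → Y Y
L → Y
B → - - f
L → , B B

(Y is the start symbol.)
No, left-factoring is not needed

Left-factoring is needed when two productions for the same non-terminal
share a common prefix on the right-hand side.

Productions for Y:
  Y → , L
  Y → Y Y
Productions for L:
  L → ε
  L → Y
  L → , B B
Productions for B:
  B → L , B
  B → - - f

No common prefixes found.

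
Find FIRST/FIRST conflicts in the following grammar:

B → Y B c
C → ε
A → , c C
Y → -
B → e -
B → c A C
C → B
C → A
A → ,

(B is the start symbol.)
A FIRST/FIRST conflict occurs when two productions N → α and N → β for the same non-terminal have FIRST(α) ∩ FIRST(β) ≠ ∅ (with ε ∈ FIRST of a nullable right-hand side, so two nullable alternatives also conflict).

FIRST sets of the non-terminals at (or reachable through a nullable prefix from) the front of some alternative:
  FIRST(Y) = { '-' }
  FIRST(B) = { '-', 'c', 'e' }
  FIRST(A) = { ',' }

Productions for B:
  B → Y B c: FIRST = { '-' }
  B → e -: FIRST = { 'e' }
  B → c A C: FIRST = { 'c' }
Productions for C:
  C → ε: FIRST = { ε }
  C → B: FIRST = { '-', 'c', 'e' }
  C → A: FIRST = { ',' }
Productions for A:
  A → , c C: FIRST = { ',' }
  A → ,: FIRST = { ',' }
Y has only one production, so no FIRST/FIRST conflict is possible there.

Conflict for A: A → , c C and A → ,
  Overlap: { ',' }

Answer: Yes. A → ',' c C / A → ',' on { ',' }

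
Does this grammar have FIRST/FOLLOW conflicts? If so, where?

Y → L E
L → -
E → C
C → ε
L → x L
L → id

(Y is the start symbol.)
No FIRST/FOLLOW conflicts.

A FIRST/FOLLOW conflict occurs when a non-terminal N has a nullable alternative N → β (β ⇒* ε) and another alternative N → α with FIRST(α) ∩ FOLLOW(N) ≠ ∅: on such a lookahead the parser cannot decide between expanding α and letting N vanish via β.

Nullable non-terminals: C, E.
C has a nullable alternative but only one production, so nothing to check.
E has a nullable alternative but only one production, so nothing to check.

L, Y have no nullable alternative, so no FIRST/FOLLOW check is needed there.

No FIRST/FOLLOW conflicts found.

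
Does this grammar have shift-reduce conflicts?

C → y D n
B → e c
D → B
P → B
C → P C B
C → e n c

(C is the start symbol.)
Augment with C' → C and build the canonical LR(0) collection (I0 = CLOSURE({[C' → . C]}), then GOTO on every symbol after a dot until no new states appear). It has 15 states:
  I0: { [B → . e c], [C → . P C B], [C → . e n c], [C → . y D n], [C' → . C], [P → . B] }  — shift
  I1: { [P → B .] }  — reduce
  I2: { [C' → C .] }  — accept
  I3: { [B → . e c], [C → . P C B], [C → . e n c], [C → . y D n], [C → P . C B], [P → . B] }  — shift
  I4: { [B → e . c], [C → e . n c] }  — shift
  I5: { [B → . e c], [C → y . D n], [D → . B] }  — shift
  I6: { [D → B .] }  — reduce
  I7: { [C → y D . n] }  — shift
  I8: { [B → e . c] }  — shift
  I9: { [B → e c .] }  — reduce
  I10: { [C → y D n .] }  — reduce
  I11: { [C → e n . c] }  — shift
  I12: { [C → e n c .] }  — reduce
  I13: { [B → . e c], [C → P C . B] }  — shift
  I14: { [C → P C B .] }  — reduce

No state contains both a complete item and a shift item.

Answer: No shift-reduce conflicts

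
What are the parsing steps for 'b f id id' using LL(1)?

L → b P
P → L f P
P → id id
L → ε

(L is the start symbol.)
LL(1) parsing maintains a stack (initially the start symbol over $) and the input. At each step: if the stack top is a terminal, match it against the current input token; if it is a non-terminal N, replace it with the RHS of M[N, lookahead] (the unique production whose predict set contains the lookahead).

Stack is shown with the top on the left.

Stack    Input        Action
----------------------------
L $      b f id id $  output L → b P
b P $    b f id id $  match 'b'
P $      f id id $    output P → L f P
L f P $  f id id $    output L → ε
f P $    f id id $    match 'f'
P $      id id $      output P → id id
id id $  id id $      match 'id'
id $     id $         match 'id'
$        $            accept

The string is accepted.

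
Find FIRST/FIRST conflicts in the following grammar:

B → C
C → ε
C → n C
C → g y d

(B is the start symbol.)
No FIRST/FIRST conflicts.

Productions for C:
  C → ε: FIRST = { ε }
  C → n C: FIRST = { 'n' }
  C → g y d: FIRST = { 'g' }
B has only one production, so no FIRST/FIRST conflict is possible there.

All alternatives of each non-terminal have pairwise disjoint FIRST sets.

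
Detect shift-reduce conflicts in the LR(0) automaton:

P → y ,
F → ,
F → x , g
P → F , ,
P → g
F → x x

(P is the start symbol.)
A shift-reduce conflict occurs when an LR(0) state has both:
  - a complete (reduce) item [A → α .] (dot at the end), and
  - a shift item [B → β . c γ] (dot before a terminal).

Augment with P' → P and build the canonical LR(0) collection (I0 = CLOSURE({[P' → . P]}), then GOTO on every symbol after a dot until no new states appear). It has 13 states:
  I0: { [F → . ,], [F → . x , g], [F → . x x], [P → . F , ,], [P → . g], [P → . y ,], [P' → . P] }  — shift
  I1: { [F → , .] }  — reduce
  I2: { [P → F . , ,] }  — shift
  I3: { [P' → P .] }  — accept
  I4: { [P → g .] }  — reduce
  I5: { [F → x . , g], [F → x . x] }  — shift
  I6: { [P → y . ,] }  — shift
  I7: { [P → y , .] }  — reduce
  I8: { [F → x , . g] }  — shift
  I9: { [F → x x .] }  — reduce
  I10: { [F → x , g .] }  — reduce
  I11: { [P → F , . ,] }  — shift
  I12: { [P → F , , .] }  — reduce

No state contains both a complete item and a shift item.

Answer: No shift-reduce conflicts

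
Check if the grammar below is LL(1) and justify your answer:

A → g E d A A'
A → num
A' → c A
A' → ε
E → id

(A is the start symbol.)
A grammar is LL(1) if for each non-terminal N with multiple productions, the predict sets of those productions are pairwise disjoint, where PREDICT(N → α) = (FIRST(α) \ {ε}) ∪ (FOLLOW(N) if α ⇒* ε).

Relevant sets:
  FOLLOW(A') = { $, 'c' }

For A:
  PREDICT(A → g E d A A') = { 'g' }
  PREDICT(A → num) = { 'num' }
For A':
  PREDICT(A' → c A) = { 'c' }
  PREDICT(A' → ε) = { $, 'c' }
E has a single production, so nothing to check there.

Conflict found: Predict set conflict for A': { 'c' }
The grammar is NOT LL(1).

Answer: No. Predict set conflict for A': { 'c' }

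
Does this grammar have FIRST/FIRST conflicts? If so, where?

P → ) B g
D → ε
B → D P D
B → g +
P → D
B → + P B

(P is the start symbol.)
FIRST sets of the non-terminals at (or reachable through a nullable prefix from) the front of some alternative:
  FIRST(D) = { ε }
  FIRST(P) = { ')', ε }

Productions for P:
  P → ) B g: FIRST = { ')' }
  P → D: FIRST = { ε }
Productions for B:
  B → D P D: FIRST = { ')', ε }
  B → g +: FIRST = { 'g' }
  B → + P B: FIRST = { '+' }
D has only one production, so no FIRST/FIRST conflict is possible there.

All alternatives of each non-terminal have pairwise disjoint FIRST sets.

Answer: No FIRST/FIRST conflicts.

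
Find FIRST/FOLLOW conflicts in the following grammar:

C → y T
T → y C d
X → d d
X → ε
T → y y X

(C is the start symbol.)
Yes. X → d d with FOLLOW(X) on { 'd' }

Nullable non-terminals: X.

X: nullable alternative(s) X → ε; FOLLOW(X) = { $, 'd' }
  X → d d: FIRST \ {ε} = { 'd' } — overlaps FOLLOW(X) on { 'd' }: CONFLICT
  X → ε: FIRST \ {ε} = { } — this is the only nullable alternative, skip

C, T have no nullable alternative, so no FIRST/FOLLOW check is needed there.

So the grammar has 1 FIRST/FOLLOW conflict (marked CONFLICT above).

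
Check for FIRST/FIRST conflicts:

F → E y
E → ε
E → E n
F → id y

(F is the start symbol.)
No FIRST/FIRST conflicts.

FIRST sets of the non-terminals at (or reachable through a nullable prefix from) the front of some alternative:
  FIRST(E) = { 'n', ε }

Productions for F:
  F → E y: FIRST = { 'n', 'y' }
  F → id y: FIRST = { 'id' }
Productions for E:
  E → ε: FIRST = { ε }
  E → E n: FIRST = { 'n' }

All alternatives of each non-terminal have pairwise disjoint FIRST sets.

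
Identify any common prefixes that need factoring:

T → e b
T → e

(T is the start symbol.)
Yes, T has productions with common prefix 'e'

Left-factoring is needed when two productions for the same non-terminal
share a common prefix on the right-hand side.

Productions for T:
  T → e b
  T → e

Found common prefix 'e' in productions for T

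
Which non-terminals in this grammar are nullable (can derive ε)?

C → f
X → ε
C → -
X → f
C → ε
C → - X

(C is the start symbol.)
ε-productions: X → ε, C → ε
So X, C are immediately nullable.
Every non-terminal is now nullable.
Nullable = { 'C', 'X' }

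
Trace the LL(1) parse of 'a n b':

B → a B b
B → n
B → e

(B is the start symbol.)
Stack is shown with the top on the left.

Stack    Input    Action
------------------------
B $      a n b $  output B → a B b
a B b $  a n b $  match 'a'
B b $    n b $    output B → n
n b $    n b $    match 'n'
b $      b $      match 'b'
$        $        accept

The string is accepted.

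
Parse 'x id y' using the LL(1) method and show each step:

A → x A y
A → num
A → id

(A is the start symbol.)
LL(1) parsing maintains a stack (initially the start symbol over $) and the input. At each step: if the stack top is a terminal, match it against the current input token; if it is a non-terminal N, replace it with the RHS of M[N, lookahead] (the unique production whose predict set contains the lookahead).

Stack is shown with the top on the left.

Stack    Input     Action
-------------------------
A $      x id y $  output A → x A y
x A y $  x id y $  match 'x'
A y $    id y $    output A → id
id y $   id y $    match 'id'
y $      y $       match 'y'
$        $         accept

The string is accepted.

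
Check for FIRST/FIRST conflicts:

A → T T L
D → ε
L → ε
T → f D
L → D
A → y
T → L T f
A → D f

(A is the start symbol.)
Yes. A → T T L / A → D f on { 'f' }; L → ε / L → D on { ε }; T → f D / T → L T f on { 'f' }

A FIRST/FIRST conflict occurs when two productions N → α and N → β for the same non-terminal have FIRST(α) ∩ FIRST(β) ≠ ∅ (with ε ∈ FIRST of a nullable right-hand side, so two nullable alternatives also conflict).

FIRST sets of the non-terminals at (or reachable through a nullable prefix from) the front of some alternative:
  FIRST(T) = { 'f' }
  FIRST(D) = { ε }
  FIRST(L) = { ε }

Productions for A:
  A → T T L: FIRST = { 'f' }
  A → y: FIRST = { 'y' }
  A → D f: FIRST = { 'f' }
Productions for L:
  L → ε: FIRST = { ε }
  L → D: FIRST = { ε }
Productions for T:
  T → f D: FIRST = { 'f' }
  T → L T f: FIRST = { 'f' }
D has only one production, so no FIRST/FIRST conflict is possible there.

Conflict for A: A → T T L and A → D f
  Overlap: { 'f' }
Conflict for L: L → ε and L → D
  Overlap: { ε }
Conflict for T: T → f D and T → L T f
  Overlap: { 'f' }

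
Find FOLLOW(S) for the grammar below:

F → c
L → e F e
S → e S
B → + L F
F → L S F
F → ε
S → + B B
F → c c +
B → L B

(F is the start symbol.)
{ $, '+', 'c', 'e' }

To compute FOLLOW(S), find every occurrence of S on a right-hand side N → α S β: add FIRST(β) \ {ε}, and if β is empty or nullable also add FOLLOW(N). Iterate to a fixed point.

In S → e S: S is at the end; this adds FOLLOW(S) to itself — nothing new
In F → L S F: S is followed by F, add FIRST(F) \ {ε} = { 'c', 'e' }
  F is nullable, so also add FOLLOW(F)

The FOLLOW sets referred to above (computed the same way, to a fixed point):
  FOLLOW(F) = { $, '+', 'c', 'e' }

Taking the union: FOLLOW(S) = { $, '+', 'c', 'e' }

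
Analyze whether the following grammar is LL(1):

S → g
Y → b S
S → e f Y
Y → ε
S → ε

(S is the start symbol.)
Yes, the grammar is LL(1).

A grammar is LL(1) if for each non-terminal N with multiple productions, the predict sets of those productions are pairwise disjoint, where PREDICT(N → α) = (FIRST(α) \ {ε}) ∪ (FOLLOW(N) if α ⇒* ε).

Relevant sets:
  FOLLOW(S) = { $ }
  FOLLOW(Y) = { $ }

For S:
  PREDICT(S → g) = { 'g' }
  PREDICT(S → e f Y) = { 'e' }
  PREDICT(S → ε) = { $ }
For Y:
  PREDICT(Y → b S) = { 'b' }
  PREDICT(Y → ε) = { $ }

All predict sets are disjoint. The grammar IS LL(1).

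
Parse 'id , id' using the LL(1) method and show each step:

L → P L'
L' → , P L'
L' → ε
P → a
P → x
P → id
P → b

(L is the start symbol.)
LL(1) parsing maintains a stack (initially the start symbol over $) and the input. At each step: if the stack top is a terminal, match it against the current input token; if it is a non-terminal N, replace it with the RHS of M[N, lookahead] (the unique production whose predict set contains the lookahead).

Stack is shown with the top on the left.

Stack     Input      Action
---------------------------
L $       id , id $  output L → P L'
P L' $    id , id $  output P → id
id L' $   id , id $  match 'id'
L' $      , id $     output L' → , P L'
, P L' $  , id $     match ','
P L' $    id $       output P → id
id L' $   id $       match 'id'
L' $      $          output L' → ε
$         $          accept

The string is accepted.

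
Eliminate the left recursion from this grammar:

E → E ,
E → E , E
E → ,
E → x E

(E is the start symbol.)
E → , E'
E → x E E'
E' → , E'
E' → , E E'
E' → ε

E is directly left-recursive. The standard transformation for
  A → A α₁ | ... | A α_m | β₁ | ... | β_n
is
  A  → β₁ A' | ... | β_n A'
  A' → α₁ A' | ... | α_m A' | ε

E → , becomes E → , E'
E → x E becomes E → x E E'
E → E , becomes E' → , E'
E → E , E becomes E' → , E E'
Add E' → ε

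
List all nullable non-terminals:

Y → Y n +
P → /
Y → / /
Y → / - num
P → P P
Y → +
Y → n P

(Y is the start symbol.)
There are no ε-productions, so no non-terminal can derive ε.
No non-terminals are nullable.

Answer: None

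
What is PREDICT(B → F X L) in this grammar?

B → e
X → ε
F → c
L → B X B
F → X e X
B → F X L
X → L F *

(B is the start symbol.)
PREDICT(B → F X L) = (FIRST(RHS) \ {ε}) ∪ (FOLLOW(B) if ε ∈ FIRST(RHS), i.e. RHS ⇒* ε)
FIRST(F) = { 'c', 'e' }
FIRST(F X L) = { 'c', 'e' }
ε ∉ FIRST(F X L), so FOLLOW(B) is not added.
PREDICT(B → F X L) = { 'c', 'e' }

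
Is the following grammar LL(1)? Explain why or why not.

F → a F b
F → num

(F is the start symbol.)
A grammar is LL(1) if for each non-terminal N with multiple productions, the predict sets of those productions are pairwise disjoint, where PREDICT(N → α) = (FIRST(α) \ {ε}) ∪ (FOLLOW(N) if α ⇒* ε).

For F:
  PREDICT(F → a F b) = { 'a' }
  PREDICT(F → num) = { 'num' }

All predict sets are disjoint. The grammar IS LL(1).

Answer: Yes, the grammar is LL(1).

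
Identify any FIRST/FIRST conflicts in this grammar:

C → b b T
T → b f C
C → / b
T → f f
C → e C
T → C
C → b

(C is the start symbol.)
Yes. C → b b T / C → b on { 'b' }; T → b f C / T → C on { 'b' }

A FIRST/FIRST conflict occurs when two productions N → α and N → β for the same non-terminal have FIRST(α) ∩ FIRST(β) ≠ ∅ (with ε ∈ FIRST of a nullable right-hand side, so two nullable alternatives also conflict).

FIRST sets of the non-terminals at (or reachable through a nullable prefix from) the front of some alternative:
  FIRST(C) = { '/', 'b', 'e' }

Productions for C:
  C → b b T: FIRST = { 'b' }
  C → / b: FIRST = { '/' }
  C → e C: FIRST = { 'e' }
  C → b: FIRST = { 'b' }
Productions for T:
  T → b f C: FIRST = { 'b' }
  T → f f: FIRST = { 'f' }
  T → C: FIRST = { '/', 'b', 'e' }

Conflict for C: C → b b T and C → b
  Overlap: { 'b' }
Conflict for T: T → b f C and T → C
  Overlap: { 'b' }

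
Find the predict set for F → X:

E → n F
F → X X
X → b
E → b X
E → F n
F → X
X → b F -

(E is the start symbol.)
{ 'b' }

PREDICT(F → X) = (FIRST(RHS) \ {ε}) ∪ (FOLLOW(F) if ε ∈ FIRST(RHS), i.e. RHS ⇒* ε)
FIRST(X) = { 'b' }
FIRST(X) = { 'b' }
ε ∉ FIRST(X), so FOLLOW(F) is not added.
PREDICT(F → X) = { 'b' }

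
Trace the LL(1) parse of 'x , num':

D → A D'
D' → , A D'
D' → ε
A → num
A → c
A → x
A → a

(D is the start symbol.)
LL(1) parsing maintains a stack (initially the start symbol over $) and the input. At each step: if the stack top is a terminal, match it against the current input token; if it is a non-terminal N, replace it with the RHS of M[N, lookahead] (the unique production whose predict set contains the lookahead).

Stack is shown with the top on the left.

Stack     Input      Action
---------------------------
D $       x , num $  output D → A D'
A D' $    x , num $  output A → x
x D' $    x , num $  match 'x'
D' $      , num $    output D' → , A D'
, A D' $  , num $    match ','
A D' $    num $      output A → num
num D' $  num $      match 'num'
D' $      $          output D' → ε
$         $          accept

The string is accepted.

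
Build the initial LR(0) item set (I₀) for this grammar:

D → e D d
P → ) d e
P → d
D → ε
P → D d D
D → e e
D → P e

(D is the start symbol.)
{ [D → . P e], [D → . e D d], [D → . e e], [D → .], [D' → . D], [P → . ) d e], [P → . D d D], [P → . d] }

First, augment the grammar with D' → D
I₀ = CLOSURE({ [D' → . D] }):
  [D' → . D] has the dot before D: add [D → . e D d], [D → .], [D → . e e], [D → . P e]
  [D → . P e] has the dot before P: add [P → . ) d e], [P → . d], [P → . D d D]
No further items can be added.

I₀ = { [D → . P e], [D → . e D d], [D → . e e], [D → .], [D' → . D], [P → . ) d e], [P → . D d D], [P → . d] }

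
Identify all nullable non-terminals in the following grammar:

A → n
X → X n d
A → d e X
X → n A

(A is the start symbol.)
None

There are no ε-productions, so no non-terminal can derive ε.
No non-terminals are nullable.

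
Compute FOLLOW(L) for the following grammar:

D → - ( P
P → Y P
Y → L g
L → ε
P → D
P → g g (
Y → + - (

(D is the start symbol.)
To compute FOLLOW(L), find every occurrence of L on a right-hand side N → α L β: add FIRST(β) \ {ε}, and if β is empty or nullable also add FOLLOW(N). Iterate to a fixed point.

In Y → L g: L is followed by g, add FIRST(g) \ {ε} = { 'g' }

Taking the union: FOLLOW(L) = { 'g' }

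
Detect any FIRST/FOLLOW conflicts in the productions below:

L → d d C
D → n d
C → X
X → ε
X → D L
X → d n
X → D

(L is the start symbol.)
A FIRST/FOLLOW conflict occurs when a non-terminal N has a nullable alternative N → β (β ⇒* ε) and another alternative N → α with FIRST(α) ∩ FOLLOW(N) ≠ ∅: on such a lookahead the parser cannot decide between expanding α and letting N vanish via β.

Nullable non-terminals: C, X.
FIRST sets used below: FIRST(D) = { 'n' }
C has a nullable alternative but only one production, so nothing to check.

X: nullable alternative(s) X → ε; FOLLOW(X) = { $ }
  X → ε: FIRST \ {ε} = { } — this is the only nullable alternative, skip
  X → D L: FIRST \ {ε} = { 'n' } — disjoint from FOLLOW(X)
  X → d n: FIRST \ {ε} = { 'd' } — disjoint from FOLLOW(X)
  X → D: FIRST \ {ε} = { 'n' } — disjoint from FOLLOW(X)

D, L have no nullable alternative, so no FIRST/FOLLOW check is needed there.

No FIRST/FOLLOW conflicts found.

Answer: No FIRST/FOLLOW conflicts.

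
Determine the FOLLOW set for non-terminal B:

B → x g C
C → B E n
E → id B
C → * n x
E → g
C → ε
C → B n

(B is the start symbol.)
{ $, 'g', 'id', 'n' }

B is the start symbol, so $ ∈ FOLLOW(B).
In C → B E n: B is followed by E n, add FIRST(E n) \ {ε} = { 'g', 'id' }
In E → id B: B is at the end, add FOLLOW(E)
In C → B n: B is followed by n, add FIRST(n) \ {ε} = { 'n' }

The FOLLOW sets referred to above (computed the same way, to a fixed point):
  FOLLOW(E) = { 'n' }

Taking the union: FOLLOW(B) = { $, 'g', 'id', 'n' }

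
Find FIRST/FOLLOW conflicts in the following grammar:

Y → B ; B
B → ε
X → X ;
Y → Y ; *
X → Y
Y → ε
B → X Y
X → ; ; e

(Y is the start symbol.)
Yes. Y → B ';' B with FOLLOW(Y) on { ';' }; Y → Y ';' '*' with FOLLOW(Y) on { ';' }; B → X Y with FOLLOW(B) on { ';' }; X → X ';' with FOLLOW(X) on { ';' }; X → ';' ';' e with FOLLOW(X) on { ';' }

A FIRST/FOLLOW conflict occurs when a non-terminal N has a nullable alternative N → β (β ⇒* ε) and another alternative N → α with FIRST(α) ∩ FOLLOW(N) ≠ ∅: on such a lookahead the parser cannot decide between expanding α and letting N vanish via β.

Nullable non-terminals: B, X, Y.
FIRST sets used below: FIRST(X) = { ';', ε }, FIRST(Y) = { ';', ε }, FIRST(B) = { ';', ε }

B: nullable alternative(s) B → ε, B → X Y; FOLLOW(B) = { $, ';' }
  B → ε: FIRST \ {ε} = { } — disjoint from FOLLOW(B)
  B → X Y: FIRST \ {ε} = { ';' } — overlaps FOLLOW(B) on { ';' }: CONFLICT

X: nullable alternative(s) X → Y; FOLLOW(X) = { $, ';' }
  X → X ;: FIRST \ {ε} = { ';' } — overlaps FOLLOW(X) on { ';' }: CONFLICT
  X → Y: FIRST \ {ε} = { ';' } — this is the only nullable alternative, skip
  X → ; ; e: FIRST \ {ε} = { ';' } — overlaps FOLLOW(X) on { ';' }: CONFLICT

Y: nullable alternative(s) Y → ε; FOLLOW(Y) = { $, ';' }
  Y → B ; B: FIRST \ {ε} = { ';' } — overlaps FOLLOW(Y) on { ';' }: CONFLICT
  Y → Y ; *: FIRST \ {ε} = { ';' } — overlaps FOLLOW(Y) on { ';' }: CONFLICT
  Y → ε: FIRST \ {ε} = { } — this is the only nullable alternative, skip

So the grammar has 5 FIRST/FOLLOW conflicts (marked CONFLICT above).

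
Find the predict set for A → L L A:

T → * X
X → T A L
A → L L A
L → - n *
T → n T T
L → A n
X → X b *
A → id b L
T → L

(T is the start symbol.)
PREDICT(A → L L A) = (FIRST(RHS) \ {ε}) ∪ (FOLLOW(A) if ε ∈ FIRST(RHS), i.e. RHS ⇒* ε)
FIRST(L) = { '-', 'id' }
FIRST(L L A) = { '-', 'id' }
ε ∉ FIRST(L L A), so FOLLOW(A) is not added.
PREDICT(A → L L A) = { '-', 'id' }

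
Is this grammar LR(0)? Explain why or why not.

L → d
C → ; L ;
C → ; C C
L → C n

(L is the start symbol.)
Augment with L' → L and build the canonical LR(0) collection (I0 = CLOSURE({[L' → . L]}), then GOTO on every symbol after a dot until no new states appear). It has 10 states:
  I0: { [C → . ; C C], [C → . ; L ;], [L → . C n], [L → . d], [L' → . L] }  — shift
  I1: { [C → . ; C C], [C → . ; L ;], [C → ; . C C], [C → ; . L ;], [L → . C n], [L → . d] }  — shift
  I2: { [L → C . n] }  — shift
  I3: { [L' → L .] }  — accept
  I4: { [L → d .] }  — reduce
  I5: { [L → C n .] }  — reduce
  I6: { [C → . ; C C], [C → . ; L ;], [C → ; C . C], [L → C . n] }  — shift
  I7: { [C → ; L . ;] }  — shift
  I8: { [C → ; L ; .] }  — reduce
  I9: { [C → ; C C .] }  — reduce

Every state is either a pure shift/goto state or contains exactly one complete item and nothing to shift — no conflicts. The grammar is LR(0).

Answer: Yes, the grammar is LR(0)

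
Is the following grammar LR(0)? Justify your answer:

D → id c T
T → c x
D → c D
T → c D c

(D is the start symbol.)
A grammar is LR(0) if no state in the canonical LR(0) collection has:
  - both a shift item (dot before a terminal) and a complete item (shift-reduce conflict), or
  - two or more complete items (reduce-reduce conflict; the accept item [D' → D .] counts as a complete item here).

Augment with D' → D and build the canonical LR(0) collection (I0 = CLOSURE({[D' → . D]}), then GOTO on every symbol after a dot until no new states appear). It has 11 states:
  I0: { [D → . c D], [D → . id c T], [D' → . D] }  — shift
  I1: { [D' → D .] }  — accept
  I2: { [D → . c D], [D → . id c T], [D → c . D] }  — shift
  I3: { [D → id . c T] }  — shift
  I4: { [D → id c . T], [T → . c D c], [T → . c x] }  — shift
  I5: { [D → id c T .] }  — reduce
  I6: { [D → . c D], [D → . id c T], [T → c . D c], [T → c . x] }  — shift
  I7: { [T → c D . c] }  — shift
  I8: { [T → c x .] }  — reduce
  I9: { [T → c D c .] }  — reduce
  I10: { [D → c D .] }  — reduce

Every state is either a pure shift/goto state or contains exactly one complete item and nothing to shift — no conflicts. The grammar is LR(0).

Answer: Yes, the grammar is LR(0)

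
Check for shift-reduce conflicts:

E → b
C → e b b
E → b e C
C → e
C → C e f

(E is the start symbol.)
Augment with E' → E and build the canonical LR(0) collection (I0 = CLOSURE({[E' → . E]}), then GOTO on every symbol after a dot until no new states appear). It has 10 states:
  I0: { [E → . b e C], [E → . b], [E' → . E] }  — shift
  I1: { [E' → E .] }  — accept
  I2: { [E → b . e C], [E → b .] }  — shift, reduce
  I3: { [C → . C e f], [C → . e b b], [C → . e], [E → b e . C] }  — shift
  I4: { [C → C . e f], [E → b e C .] }  — shift, reduce
  I5: { [C → e . b b], [C → e .] }  — shift, reduce
  I6: { [C → e b . b] }  — shift
  I7: { [C → e b b .] }  — reduce
  I8: { [C → C e . f] }  — shift
  I9: { [C → C e f .] }  — reduce

I2 contains reduce item [E → b .] and shift item [E → b . e C] — shift-reduce conflict.
I4 contains reduce item [E → b e C .] and shift item [C → C . e f] — shift-reduce conflict.
I5 contains reduce item [C → e .] and shift item [C → e . b b] — shift-reduce conflict.

Answer: Yes — I2: [E → b .] vs [E → b . e C]; I4: [E → b e C .] vs [C → C . e f]; I5: [C → e .] vs [C → e . b b]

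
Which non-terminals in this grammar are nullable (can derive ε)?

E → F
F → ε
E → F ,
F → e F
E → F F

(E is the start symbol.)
A non-terminal is nullable if it can derive ε (the empty string): either it has an ε-production, or it has a production whose right-hand side consists entirely of nullable non-terminals.

ε-productions: F → ε
So F is immediately nullable.
E → F: every symbol on the right is nullable, so E is nullable too.
Every non-terminal is now nullable.
Nullable = { 'E', 'F' }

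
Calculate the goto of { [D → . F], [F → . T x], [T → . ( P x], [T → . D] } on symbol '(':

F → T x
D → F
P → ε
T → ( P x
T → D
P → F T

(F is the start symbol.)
{ [D → . F], [F → . T x], [P → . F T], [P → .], [T → ( . P x], [T → . ( P x], [T → . D] }

GOTO(I, '(') = CLOSURE({ [A → αX.β] : [A → α.Xβ] ∈ I, X = '(' })

Items with dot before '(', with the dot advanced:
  [T → . ( P x] → [T → ( . P x]
Closure of the advanced items:
  [T → ( . P x] has the dot before P: add [P → .], [P → . F T]
  [P → . F T] has the dot before F: add [F → . T x]
  [F → . T x] has the dot before T: add [T → . ( P x], [T → . D]
  [T → . D] has the dot before D: add [D → . F]

GOTO = { [D → . F], [F → . T x], [P → . F T], [P → .], [T → ( . P x], [T → . ( P x], [T → . D] }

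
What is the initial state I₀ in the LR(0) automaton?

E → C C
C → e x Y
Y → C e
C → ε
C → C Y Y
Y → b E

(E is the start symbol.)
{ [C → . C Y Y], [C → . e x Y], [C → .], [E → . C C], [E' → . E] }

First, augment the grammar with E' → E
I₀ = CLOSURE({ [E' → . E] }):
  [E' → . E] has the dot before E: add [E → . C C]
  [E → . C C] has the dot before C: add [C → . e x Y], [C → .], [C → . C Y Y]
No further items can be added.

I₀ = { [C → . C Y Y], [C → . e x Y], [C → .], [E → . C C], [E' → . E] }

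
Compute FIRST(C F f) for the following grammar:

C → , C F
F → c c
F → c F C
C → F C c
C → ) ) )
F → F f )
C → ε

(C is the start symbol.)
FIRST sets of the non-terminals involved (from the grammar, by fixed-point iteration):
  FIRST(C) = { ')', ',', 'c', ε }
  FIRST(F) = { 'c' }

To compute FIRST(C F f), process the symbols left to right:
Symbol C is a non-terminal. Add FIRST(C) \ {ε} = { ')', ',', 'c' }
C is nullable (ε ∈ FIRST(C)), continue to the next symbol.
Symbol F is a non-terminal. Add FIRST(F) \ {ε} = { 'c' }
F is not nullable (ε ∉ FIRST(F)), so stop here.
FIRST(C F f) = { ')', ',', 'c' }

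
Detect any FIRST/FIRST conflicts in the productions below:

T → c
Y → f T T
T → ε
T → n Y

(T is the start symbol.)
No FIRST/FIRST conflicts.

Productions for T:
  T → c: FIRST = { 'c' }
  T → ε: FIRST = { ε }
  T → n Y: FIRST = { 'n' }
Y has only one production, so no FIRST/FIRST conflict is possible there.

All alternatives of each non-terminal have pairwise disjoint FIRST sets.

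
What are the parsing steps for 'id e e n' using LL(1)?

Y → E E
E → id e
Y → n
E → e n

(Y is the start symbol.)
Stack is shown with the top on the left.

Stack     Input       Action
----------------------------
Y $       id e e n $  output Y → E E
E E $     id e e n $  output E → id e
id e E $  id e e n $  match 'id'
e E $     e e n $     match 'e'
E $       e n $       output E → e n
e n $     e n $       match 'e'
n $       n $         match 'n'
$         $           accept

The string is accepted.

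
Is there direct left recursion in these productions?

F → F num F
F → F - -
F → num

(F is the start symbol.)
Yes, F is left-recursive

Direct left recursion occurs when N → N α for some non-terminal N (the right-hand side begins with the left-hand side itself).

F → F num F: LEFT RECURSIVE (starts with F)
F → F - -: LEFT RECURSIVE (starts with F)
F → num: starts with num

The grammar has direct left recursion on: F.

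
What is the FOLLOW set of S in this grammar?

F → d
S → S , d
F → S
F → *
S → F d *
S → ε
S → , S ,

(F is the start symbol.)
To compute FOLLOW(S), find every occurrence of S on a right-hand side N → α S β: add FIRST(β) \ {ε}, and if β is empty or nullable also add FOLLOW(N). Iterate to a fixed point.

In S → S , d: S is followed by ',' d, add FIRST(',' d) \ {ε} = { ',' }
In F → S: S is at the end, add FOLLOW(F)
In S → , S ,: S is followed by ',', add FIRST(',') \ {ε} = { ',' }

The FOLLOW sets referred to above (computed the same way, to a fixed point):
  FOLLOW(F) = { $, 'd' }

Taking the union: FOLLOW(S) = { $, ',', 'd' }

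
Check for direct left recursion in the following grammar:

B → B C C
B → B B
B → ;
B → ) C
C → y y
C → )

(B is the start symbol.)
Yes, B is left-recursive

B → B C C: LEFT RECURSIVE (starts with B)
B → B B: LEFT RECURSIVE (starts with B)
B → ;: starts with ';'
B → ) C: starts with ')'
C → y y: starts with y
C → ): starts with ')'

The grammar has direct left recursion on: B.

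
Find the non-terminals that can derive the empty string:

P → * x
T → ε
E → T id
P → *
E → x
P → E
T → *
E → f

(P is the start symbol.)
A non-terminal is nullable if it can derive ε (the empty string): either it has an ε-production, or it has a production whose right-hand side consists entirely of nullable non-terminals.

ε-productions: T → ε
So T is immediately nullable.
No further non-terminal can be added: every production for the remaining non-terminals contains a terminal or a non-nullable non-terminal.
Nullable = { 'T' }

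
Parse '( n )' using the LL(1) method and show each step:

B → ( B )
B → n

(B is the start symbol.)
LL(1) parsing maintains a stack (initially the start symbol over $) and the input. At each step: if the stack top is a terminal, match it against the current input token; if it is a non-terminal N, replace it with the RHS of M[N, lookahead] (the unique production whose predict set contains the lookahead).

Stack is shown with the top on the left.

Stack    Input    Action
------------------------
B $      ( n ) $  output B → ( B )
( B ) $  ( n ) $  match '('
B ) $    n ) $    output B → n
n ) $    n ) $    match 'n'
) $      ) $      match ')'
$        $        accept

The string is accepted.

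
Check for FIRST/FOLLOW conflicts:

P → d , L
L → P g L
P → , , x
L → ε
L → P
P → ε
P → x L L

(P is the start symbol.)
Yes. P → d ',' L with FOLLOW(P) on { 'd' }; P → ',' ',' x with FOLLOW(P) on { ',' }; P → x L L with FOLLOW(P) on { 'x' }; L → P g L with FOLLOW(L) on { ',', 'd', 'g', 'x' }; L → P with FOLLOW(L) on { ',', 'd', 'x' }

Nullable non-terminals: L, P.
FIRST sets used below: FIRST(P) = { ',', 'd', 'x', ε }

L: nullable alternative(s) L → ε, L → P; FOLLOW(L) = { $, ',', 'd', 'g', 'x' }
  L → P g L: FIRST \ {ε} = { ',', 'd', 'g', 'x' } — overlaps FOLLOW(L) on { ',', 'd', 'g', 'x' }: CONFLICT
  L → ε: FIRST \ {ε} = { } — disjoint from FOLLOW(L)
  L → P: FIRST \ {ε} = { ',', 'd', 'x' } — overlaps FOLLOW(L) on { ',', 'd', 'x' }: CONFLICT

P: nullable alternative(s) P → ε; FOLLOW(P) = { $, ',', 'd', 'g', 'x' }
  P → d , L: FIRST \ {ε} = { 'd' } — overlaps FOLLOW(P) on { 'd' }: CONFLICT
  P → , , x: FIRST \ {ε} = { ',' } — overlaps FOLLOW(P) on { ',' }: CONFLICT
  P → ε: FIRST \ {ε} = { } — this is the only nullable alternative, skip
  P → x L L: FIRST \ {ε} = { 'x' } — overlaps FOLLOW(P) on { 'x' }: CONFLICT

So the grammar has 5 FIRST/FOLLOW conflicts (marked CONFLICT above).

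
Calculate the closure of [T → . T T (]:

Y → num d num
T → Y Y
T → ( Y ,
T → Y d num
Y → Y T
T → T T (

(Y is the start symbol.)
{ [T → . ( Y ,], [T → . T T (], [T → . Y Y], [T → . Y d num], [Y → . Y T], [Y → . num d num] }

To compute CLOSURE, for each item [A → α.Bβ] where B is a non-terminal, add [B → .γ] for all productions B → γ; repeat for the newly added items until nothing changes.

Start with: [T → . T T (]
  [T → . T T (] has the dot before T: add [T → . Y Y], [T → . ( Y ,], [T → . Y d num]
  [T → . Y Y] has the dot before Y: add [Y → . num d num], [Y → . Y T]
No further items can be added.

CLOSURE = { [T → . ( Y ,], [T → . T T (], [T → . Y Y], [T → . Y d num], [Y → . Y T], [Y → . num d num] }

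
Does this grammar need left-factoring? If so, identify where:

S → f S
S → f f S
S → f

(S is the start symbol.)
Yes, S has productions with common prefix 'f'

Left-factoring is needed when two productions for the same non-terminal
share a common prefix on the right-hand side.

Productions for S:
  S → f S
  S → f f S
  S → f

Found common prefix 'f' in productions for S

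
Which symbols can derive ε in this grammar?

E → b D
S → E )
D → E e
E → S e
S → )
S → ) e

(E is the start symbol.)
There are no ε-productions, so no non-terminal can derive ε.
No non-terminals are nullable.

Answer: None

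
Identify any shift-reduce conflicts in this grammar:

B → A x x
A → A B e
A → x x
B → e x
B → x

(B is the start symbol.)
Yes — I4: [B → x .] vs [A → x . x]; I8: [B → x .] vs [A → x . x]

Augment with B' → B and build the canonical LR(0) collection (I0 = CLOSURE({[B' → . B]}), then GOTO on every symbol after a dot until no new states appear). It has 11 states:
  I0: { [A → . A B e], [A → . x x], [B → . A x x], [B → . e x], [B → . x], [B' → . B] }  — shift
  I1: { [A → . A B e], [A → . x x], [A → A . B e], [B → . A x x], [B → . e x], [B → . x], [B → A . x x] }  — shift
  I2: { [B' → B .] }  — accept
  I3: { [B → e . x] }  — shift
  I4: { [A → x . x], [B → x .] }  — shift, reduce
  I5: { [A → x x .] }  — reduce
  I6: { [B → e x .] }  — reduce
  I7: { [A → A B . e] }  — shift
  I8: { [A → x . x], [B → A x . x], [B → x .] }  — shift, reduce
  I9: { [A → x x .], [B → A x x .] }  — 2 reduces
  I10: { [A → A B e .] }  — reduce

I4 contains reduce item [B → x .] and shift item [A → x . x] — shift-reduce conflict.
I8 contains reduce item [B → x .] and shift items [A → x . x], [B → A x . x] — shift-reduce conflict.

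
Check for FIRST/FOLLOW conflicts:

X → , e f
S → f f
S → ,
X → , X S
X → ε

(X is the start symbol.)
Yes. X → ',' e f with FOLLOW(X) on { ',' }; X → ',' X S with FOLLOW(X) on { ',' }

Nullable non-terminals: X.

X: nullable alternative(s) X → ε; FOLLOW(X) = { $, ',', 'f' }
  X → , e f: FIRST \ {ε} = { ',' } — overlaps FOLLOW(X) on { ',' }: CONFLICT
  X → , X S: FIRST \ {ε} = { ',' } — overlaps FOLLOW(X) on { ',' }: CONFLICT
  X → ε: FIRST \ {ε} = { } — this is the only nullable alternative, skip

S has no nullable alternative, so no FIRST/FOLLOW check is needed there.

So the grammar has 2 FIRST/FOLLOW conflicts (marked CONFLICT above).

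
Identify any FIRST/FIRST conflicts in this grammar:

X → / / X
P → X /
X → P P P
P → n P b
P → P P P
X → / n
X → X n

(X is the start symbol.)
FIRST sets of the non-terminals at (or reachable through a nullable prefix from) the front of some alternative:
  FIRST(P) = { '/', 'n' }
  FIRST(X) = { '/', 'n' }

Productions for X:
  X → / / X: FIRST = { '/' }
  X → P P P: FIRST = { '/', 'n' }
  X → / n: FIRST = { '/' }
  X → X n: FIRST = { '/', 'n' }
Productions for P:
  P → X /: FIRST = { '/', 'n' }
  P → n P b: FIRST = { 'n' }
  P → P P P: FIRST = { '/', 'n' }

Conflict for X: X → / / X and X → P P P
  Overlap: { '/' }
Conflict for X: X → / / X and X → / n
  Overlap: { '/' }
Conflict for X: X → / / X and X → X n
  Overlap: { '/' }
Conflict for X: X → P P P and X → / n
  Overlap: { '/' }
Conflict for X: X → P P P and X → X n
  Overlap: { '/', 'n' }
Conflict for X: X → / n and X → X n
  Overlap: { '/' }
Conflict for P: P → X / and P → n P b
  Overlap: { 'n' }
Conflict for P: P → X / and P → P P P
  Overlap: { '/', 'n' }
Conflict for P: P → n P b and P → P P P
  Overlap: { 'n' }

Answer: Yes. X → '/' '/' X / X → P P P on { '/' }; X → '/' '/' X / X → '/' n on { '/' }; X → '/' '/' X / X → X n on { '/' }; X → P P P / X → '/' n on { '/' }; X → P P P / X → X n on { '/', 'n' }; X → '/' n / X → X n on { '/' }; P → X '/' / P → n P b on { 'n' }; P → X '/' / P → P P P on { '/', 'n' }; P → n P b / P → P P P on { 'n' }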